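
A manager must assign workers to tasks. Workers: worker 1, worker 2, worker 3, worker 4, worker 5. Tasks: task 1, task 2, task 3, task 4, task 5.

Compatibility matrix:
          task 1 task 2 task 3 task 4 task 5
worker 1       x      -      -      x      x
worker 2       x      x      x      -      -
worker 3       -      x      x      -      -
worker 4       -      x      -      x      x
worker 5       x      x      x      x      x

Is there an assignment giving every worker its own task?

For example, pair worker 1-task 5, worker 2-task 1, worker 3-task 3, worker 4-task 2, worker 5-task 4.
All 5 workers are covered.

Yes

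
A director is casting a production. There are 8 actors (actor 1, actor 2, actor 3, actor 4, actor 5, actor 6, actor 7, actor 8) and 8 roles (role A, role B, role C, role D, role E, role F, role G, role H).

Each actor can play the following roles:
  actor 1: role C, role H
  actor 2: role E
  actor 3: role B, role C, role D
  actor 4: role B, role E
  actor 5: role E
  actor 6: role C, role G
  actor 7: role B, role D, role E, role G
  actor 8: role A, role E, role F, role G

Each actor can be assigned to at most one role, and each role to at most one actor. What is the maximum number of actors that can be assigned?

One maximum matching: actor 1–role H, actor 2–role E, actor 3–role D, actor 4–role B, actor 6–role C, actor 7–role G, actor 8–role F.
The set {actor 2, actor 5} has only 1 neighbour ({role E}), so by Hall's theorem at most 7 of the 8 actors can be matched.

7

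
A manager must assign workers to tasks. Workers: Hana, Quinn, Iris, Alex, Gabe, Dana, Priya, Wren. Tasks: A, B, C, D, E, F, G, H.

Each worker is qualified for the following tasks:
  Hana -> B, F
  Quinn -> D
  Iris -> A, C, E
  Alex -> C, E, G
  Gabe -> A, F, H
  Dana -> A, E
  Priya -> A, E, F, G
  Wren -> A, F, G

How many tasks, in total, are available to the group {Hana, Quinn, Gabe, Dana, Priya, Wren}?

The union of neighbours of {Hana, Quinn, Gabe, Dana, Priya, Wren} is {A, B, D, E, F, G, H}, which has 7 elements.
Since |N(S)| = 7 ≥ |S| = 6, Hall's condition holds for this subset.

7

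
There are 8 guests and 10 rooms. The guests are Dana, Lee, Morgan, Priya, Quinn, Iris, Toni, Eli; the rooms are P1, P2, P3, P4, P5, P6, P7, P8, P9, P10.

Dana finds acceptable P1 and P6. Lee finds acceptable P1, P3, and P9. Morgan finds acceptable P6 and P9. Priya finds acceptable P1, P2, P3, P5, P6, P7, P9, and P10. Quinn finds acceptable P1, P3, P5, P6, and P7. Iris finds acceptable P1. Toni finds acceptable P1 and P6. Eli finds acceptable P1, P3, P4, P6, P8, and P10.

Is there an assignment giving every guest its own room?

No

The set {Dana, Iris, Toni} has only 2 neighbours ({P1, P6}), so by Hall's theorem at most 7 of the 8 guests can be matched.
Hence no matching covers every guest.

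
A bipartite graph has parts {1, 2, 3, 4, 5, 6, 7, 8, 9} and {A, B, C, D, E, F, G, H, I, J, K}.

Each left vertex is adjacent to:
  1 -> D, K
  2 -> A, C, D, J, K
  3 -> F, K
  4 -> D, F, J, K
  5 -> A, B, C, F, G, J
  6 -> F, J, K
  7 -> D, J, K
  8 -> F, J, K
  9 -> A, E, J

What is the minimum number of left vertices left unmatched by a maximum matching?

For example, pair 1-K, 2-A, 3-F, 4-D, 5-G, 6-J, 9-E.
The set {1, 3, 4, 6, 7, 8} has only 4 neighbours ({D, F, J, K}), so by Hall's theorem at most 7 of the 9 left vertices can be matched.
That matches 7 of the 9, leaving 2 unmatched; no matching can do better.

2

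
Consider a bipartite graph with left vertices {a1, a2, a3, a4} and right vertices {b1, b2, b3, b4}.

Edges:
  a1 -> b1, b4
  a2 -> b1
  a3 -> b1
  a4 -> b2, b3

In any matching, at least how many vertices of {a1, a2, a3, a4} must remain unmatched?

For example, pair a1-b4, a2-b1, a4-b3.
The set {a2, a3} has only 1 neighbour ({b1}), so by Hall's theorem at most 3 of the 4 left vertices can be matched.
That matches 3 of the 4, leaving 1 unmatched; no matching can do better.

1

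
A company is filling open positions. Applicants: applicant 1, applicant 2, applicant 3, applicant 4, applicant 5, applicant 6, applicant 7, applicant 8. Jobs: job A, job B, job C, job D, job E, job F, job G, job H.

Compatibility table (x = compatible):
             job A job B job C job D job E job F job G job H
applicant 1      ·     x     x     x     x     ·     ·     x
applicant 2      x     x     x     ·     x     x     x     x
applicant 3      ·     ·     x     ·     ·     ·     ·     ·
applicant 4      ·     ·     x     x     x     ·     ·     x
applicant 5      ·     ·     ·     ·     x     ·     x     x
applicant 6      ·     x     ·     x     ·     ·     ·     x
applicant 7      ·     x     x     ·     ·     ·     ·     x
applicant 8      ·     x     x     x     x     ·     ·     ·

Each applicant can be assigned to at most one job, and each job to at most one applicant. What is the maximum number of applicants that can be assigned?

One maximum matching: applicant 1-job B, applicant 2-job F, applicant 3-job C, applicant 4-job E, applicant 5-job G, applicant 6-job D, applicant 7-job H.
The set {applicant 1, applicant 3, applicant 4, applicant 6, applicant 7, applicant 8} has only 5 neighbours ({job B, job C, job D, job E, job H}), so by Hall's theorem at most 7 of the 8 applicants can be matched.

7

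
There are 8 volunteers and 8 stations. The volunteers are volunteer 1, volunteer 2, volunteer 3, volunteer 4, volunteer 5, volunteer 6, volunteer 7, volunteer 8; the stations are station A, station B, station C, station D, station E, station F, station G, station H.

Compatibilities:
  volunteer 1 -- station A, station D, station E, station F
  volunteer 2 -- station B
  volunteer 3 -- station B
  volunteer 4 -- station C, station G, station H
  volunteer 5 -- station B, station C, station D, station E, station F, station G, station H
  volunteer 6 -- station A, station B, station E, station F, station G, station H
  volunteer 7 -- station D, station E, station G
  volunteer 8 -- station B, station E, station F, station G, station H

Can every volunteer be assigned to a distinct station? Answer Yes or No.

The set {volunteer 2, volunteer 3} has only 1 neighbour ({station B}), so by Hall's theorem at most 7 of the 8 volunteers can be matched.
Hence no matching covers every volunteer.

No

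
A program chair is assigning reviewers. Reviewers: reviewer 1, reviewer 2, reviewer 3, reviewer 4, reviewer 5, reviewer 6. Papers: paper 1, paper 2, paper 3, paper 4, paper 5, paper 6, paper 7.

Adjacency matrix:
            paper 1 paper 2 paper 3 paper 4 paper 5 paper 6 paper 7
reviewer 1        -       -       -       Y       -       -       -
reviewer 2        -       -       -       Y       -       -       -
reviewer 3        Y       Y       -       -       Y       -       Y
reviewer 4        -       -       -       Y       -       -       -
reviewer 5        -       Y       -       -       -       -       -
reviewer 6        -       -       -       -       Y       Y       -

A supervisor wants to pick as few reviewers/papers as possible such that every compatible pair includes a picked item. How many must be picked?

The 4 edges reviewer 1–paper 4, reviewer 3–paper 7, reviewer 5–paper 2, reviewer 6–paper 6 form a matching, so any vertex cover needs at least 4 vertices (one per matched edge).
Conversely {reviewer 3, reviewer 5, reviewer 6, paper 4} meets every edge and has exactly 4 vertices, so 4 is optimal.

4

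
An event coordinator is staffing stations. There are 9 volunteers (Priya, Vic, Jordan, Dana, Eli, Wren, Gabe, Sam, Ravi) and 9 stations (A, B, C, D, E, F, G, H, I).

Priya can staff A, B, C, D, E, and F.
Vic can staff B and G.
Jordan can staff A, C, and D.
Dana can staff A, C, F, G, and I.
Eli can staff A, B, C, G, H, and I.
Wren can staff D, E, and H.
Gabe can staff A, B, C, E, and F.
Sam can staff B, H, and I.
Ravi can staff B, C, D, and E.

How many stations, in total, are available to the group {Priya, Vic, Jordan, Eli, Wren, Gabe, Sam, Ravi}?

The union of neighbours of {Priya, Vic, Jordan, Eli, Wren, Gabe, Sam, Ravi} is {A, B, C, D, E, F, G, H, I}, which has 9 elements.
Since |N(S)| = 9 ≥ |S| = 8, Hall's condition holds for this subset.

9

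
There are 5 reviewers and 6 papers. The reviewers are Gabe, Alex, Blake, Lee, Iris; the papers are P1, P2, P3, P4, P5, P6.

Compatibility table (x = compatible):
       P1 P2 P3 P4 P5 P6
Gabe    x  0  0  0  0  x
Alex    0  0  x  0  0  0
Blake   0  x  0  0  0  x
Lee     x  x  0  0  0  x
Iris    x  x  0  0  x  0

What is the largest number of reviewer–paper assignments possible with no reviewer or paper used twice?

5

A valid assignment of size 5: Gabe–P6, Alex–P3, Blake–P2, Lee–P1, Iris–P5.
All 5 reviewers are matched, so no larger matching exists.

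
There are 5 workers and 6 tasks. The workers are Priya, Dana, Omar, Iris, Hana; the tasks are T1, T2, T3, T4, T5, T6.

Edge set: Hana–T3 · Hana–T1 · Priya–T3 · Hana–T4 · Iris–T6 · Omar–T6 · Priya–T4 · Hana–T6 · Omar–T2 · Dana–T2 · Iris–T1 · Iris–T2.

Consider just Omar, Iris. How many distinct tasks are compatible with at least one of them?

3

The union of neighbours of {Omar, Iris} is {T1, T2, T6}, which has 3 elements.
Since |N(S)| = 3 ≥ |S| = 2, Hall's condition holds for this subset.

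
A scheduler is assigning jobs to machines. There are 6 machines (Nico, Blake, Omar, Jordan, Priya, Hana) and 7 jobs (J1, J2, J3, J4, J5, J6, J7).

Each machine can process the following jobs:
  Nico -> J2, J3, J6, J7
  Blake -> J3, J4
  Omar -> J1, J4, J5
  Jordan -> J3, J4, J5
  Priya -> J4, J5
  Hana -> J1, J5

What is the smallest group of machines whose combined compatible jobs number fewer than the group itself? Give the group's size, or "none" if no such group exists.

5

Take S = {Blake, Omar, Jordan, Priya, Hana}. Its neighbourhood is {J1, J3, J4, J5}, so |N(S)| = 4 < |S| = 5.
Every subset of size less than 5 has at least as many neighbours as members, so 5 is the minimum.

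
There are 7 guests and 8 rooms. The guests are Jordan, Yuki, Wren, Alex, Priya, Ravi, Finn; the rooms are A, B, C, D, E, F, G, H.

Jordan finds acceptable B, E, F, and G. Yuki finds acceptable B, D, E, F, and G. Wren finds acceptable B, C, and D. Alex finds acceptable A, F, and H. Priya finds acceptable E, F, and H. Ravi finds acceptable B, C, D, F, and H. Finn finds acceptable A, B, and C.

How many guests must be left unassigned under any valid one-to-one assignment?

0

For example, pair Jordan-E, Yuki-G, Wren-C, Alex-A, Priya-H, Ravi-F, Finn-B.
All 7 guests are matched, so no larger matching exists.
That matches 7 of the 7, leaving 0 unmatched; no matching can do better.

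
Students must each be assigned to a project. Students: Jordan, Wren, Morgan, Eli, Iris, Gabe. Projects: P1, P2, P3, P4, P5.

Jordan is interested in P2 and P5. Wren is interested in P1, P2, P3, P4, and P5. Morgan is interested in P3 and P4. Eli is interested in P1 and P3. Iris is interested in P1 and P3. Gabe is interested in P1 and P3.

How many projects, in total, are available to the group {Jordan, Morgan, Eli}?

5

The union of neighbours of {Jordan, Morgan, Eli} is {P1, P2, P3, P4, P5}, which has 5 elements.
Since |N(S)| = 5 ≥ |S| = 3, Hall's condition holds for this subset.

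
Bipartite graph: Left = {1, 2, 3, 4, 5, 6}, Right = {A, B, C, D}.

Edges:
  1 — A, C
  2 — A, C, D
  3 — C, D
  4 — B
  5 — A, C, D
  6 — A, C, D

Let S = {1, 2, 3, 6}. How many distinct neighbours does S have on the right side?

The union of neighbours of {1, 2, 3, 6} is {A, C, D}, which has 3 elements.
Since |N(S)| = 3 < |S| = 4, Hall's condition fails for this subset.

3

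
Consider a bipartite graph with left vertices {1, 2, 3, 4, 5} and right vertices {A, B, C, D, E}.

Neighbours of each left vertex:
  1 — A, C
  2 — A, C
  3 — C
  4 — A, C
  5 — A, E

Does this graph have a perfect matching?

The set {1, 2, 3, 4} has only 2 neighbours ({A, C}), so by Hall's theorem at most 3 of the 5 left vertices can be matched.
Hence no matching covers every left vertex.

No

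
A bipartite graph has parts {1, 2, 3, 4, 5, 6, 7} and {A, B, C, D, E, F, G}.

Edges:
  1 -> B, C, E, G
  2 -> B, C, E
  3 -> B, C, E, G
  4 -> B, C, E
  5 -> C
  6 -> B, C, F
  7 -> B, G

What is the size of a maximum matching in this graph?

5

For example, pair 1-G, 2-C, 3-E, 4-B, 6-F.
The set {1, 2, 3, 4, 5, 7} has only 4 neighbours ({B, C, E, G}), so by Hall's theorem at most 5 of the 7 left vertices can be matched.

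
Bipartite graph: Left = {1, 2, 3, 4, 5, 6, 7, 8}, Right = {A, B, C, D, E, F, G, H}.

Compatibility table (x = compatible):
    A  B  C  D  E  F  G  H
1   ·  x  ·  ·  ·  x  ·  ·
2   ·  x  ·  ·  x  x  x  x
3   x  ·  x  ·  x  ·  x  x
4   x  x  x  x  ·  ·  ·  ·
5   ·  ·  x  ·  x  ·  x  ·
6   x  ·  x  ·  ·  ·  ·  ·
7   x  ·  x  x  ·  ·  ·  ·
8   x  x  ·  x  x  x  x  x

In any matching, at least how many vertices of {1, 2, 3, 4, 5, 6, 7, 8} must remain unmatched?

0

One maximum matching: 1–F, 2–H, 3–A, 4–B, 5–E, 6–C, 7–D, 8–G.
All 8 left vertices are matched, so no larger matching exists.
That matches 8 of the 8, leaving 0 unmatched; no matching can do better.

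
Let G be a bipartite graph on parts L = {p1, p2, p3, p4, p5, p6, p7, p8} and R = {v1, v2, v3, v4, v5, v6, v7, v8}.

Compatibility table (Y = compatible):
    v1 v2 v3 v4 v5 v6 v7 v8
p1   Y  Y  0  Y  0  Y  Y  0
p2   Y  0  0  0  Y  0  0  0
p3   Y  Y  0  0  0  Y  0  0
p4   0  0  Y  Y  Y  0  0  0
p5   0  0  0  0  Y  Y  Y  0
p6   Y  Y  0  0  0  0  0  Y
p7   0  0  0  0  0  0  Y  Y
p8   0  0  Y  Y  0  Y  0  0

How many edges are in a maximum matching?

One maximum matching: p1→v4, p2→v5, p3→v1, p4→v3, p5→v7, p6→v2, p7→v8, p8→v6.
All 8 left vertices are matched, so no larger matching exists.

8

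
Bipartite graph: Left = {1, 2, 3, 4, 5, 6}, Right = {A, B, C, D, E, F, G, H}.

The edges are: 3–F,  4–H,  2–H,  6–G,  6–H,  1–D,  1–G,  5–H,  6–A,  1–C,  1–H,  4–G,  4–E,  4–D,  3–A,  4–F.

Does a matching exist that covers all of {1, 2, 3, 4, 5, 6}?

No

The set {2, 5} has only 1 neighbour ({H}), so by Hall's theorem at most 5 of the 6 left vertices can be matched.
Hence no matching covers every left vertex.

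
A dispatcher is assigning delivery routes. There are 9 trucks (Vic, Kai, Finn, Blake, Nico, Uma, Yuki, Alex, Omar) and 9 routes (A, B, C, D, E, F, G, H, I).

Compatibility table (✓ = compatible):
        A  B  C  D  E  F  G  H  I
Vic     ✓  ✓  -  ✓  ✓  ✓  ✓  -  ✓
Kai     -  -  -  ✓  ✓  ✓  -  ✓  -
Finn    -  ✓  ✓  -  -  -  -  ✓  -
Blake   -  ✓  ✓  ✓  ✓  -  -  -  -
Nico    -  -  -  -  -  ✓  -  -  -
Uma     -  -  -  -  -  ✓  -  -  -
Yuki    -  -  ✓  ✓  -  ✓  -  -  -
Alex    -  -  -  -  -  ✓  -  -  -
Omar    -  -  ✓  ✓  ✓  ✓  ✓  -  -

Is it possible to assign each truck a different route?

The set {Nico, Uma, Alex} has only 1 neighbour ({F}), so by Hall's theorem at most 7 of the 9 trucks can be matched.
Hence no matching covers every truck.

No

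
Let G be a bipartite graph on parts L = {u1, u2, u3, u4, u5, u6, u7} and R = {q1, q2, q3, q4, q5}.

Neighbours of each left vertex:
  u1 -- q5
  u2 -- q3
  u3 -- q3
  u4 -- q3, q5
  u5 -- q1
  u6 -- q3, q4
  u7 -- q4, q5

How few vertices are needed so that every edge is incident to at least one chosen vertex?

{u5, q3, q4, q5} is a vertex cover of size 4: every edge has an endpoint in this set.
No smaller cover exists because u1–q5, u2–q3, u5–q1, u6–q4 is a matching of size 4, and a cover must include an endpoint of each of these disjoint edges (König's theorem).

4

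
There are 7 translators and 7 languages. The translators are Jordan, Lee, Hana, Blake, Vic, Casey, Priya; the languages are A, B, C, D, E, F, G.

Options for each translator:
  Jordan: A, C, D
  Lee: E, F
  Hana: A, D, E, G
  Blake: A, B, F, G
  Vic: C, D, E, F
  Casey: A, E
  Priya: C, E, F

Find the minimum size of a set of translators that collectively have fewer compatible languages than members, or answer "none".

A matching saturating every translator exists, for instance Jordan→D, Lee→F, Hana→G, Blake→B, Vic→C, Casey→A, Priya→E.
By Hall's marriage theorem, this means |N(S)| ≥ |S| for every subset S, so no violating subset exists.

none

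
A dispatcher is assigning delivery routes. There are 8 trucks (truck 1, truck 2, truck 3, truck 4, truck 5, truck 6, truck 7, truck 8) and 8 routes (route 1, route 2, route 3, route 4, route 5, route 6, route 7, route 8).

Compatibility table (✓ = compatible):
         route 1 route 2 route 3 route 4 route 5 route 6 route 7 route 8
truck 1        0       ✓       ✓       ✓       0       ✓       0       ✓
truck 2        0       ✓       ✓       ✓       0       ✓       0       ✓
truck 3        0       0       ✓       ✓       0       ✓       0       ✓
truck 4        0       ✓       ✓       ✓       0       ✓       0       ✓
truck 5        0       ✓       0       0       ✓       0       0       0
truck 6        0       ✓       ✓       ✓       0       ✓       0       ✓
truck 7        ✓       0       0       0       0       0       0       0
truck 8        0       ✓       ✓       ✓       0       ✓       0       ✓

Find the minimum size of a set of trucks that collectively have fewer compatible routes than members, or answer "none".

6

Take S = {truck 1, truck 2, truck 3, truck 4, truck 6, truck 8}. Its neighbourhood is {route 2, route 3, route 4, route 6, route 8}, so |N(S)| = 5 < |S| = 6.
Every subset of size less than 6 has at least as many neighbours as members, so 6 is the minimum.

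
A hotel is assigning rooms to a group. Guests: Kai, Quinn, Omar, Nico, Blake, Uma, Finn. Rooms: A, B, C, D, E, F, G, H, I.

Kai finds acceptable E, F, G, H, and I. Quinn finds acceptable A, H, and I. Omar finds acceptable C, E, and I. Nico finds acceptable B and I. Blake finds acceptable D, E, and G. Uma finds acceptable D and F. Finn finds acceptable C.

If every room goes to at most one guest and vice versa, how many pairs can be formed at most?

A valid assignment of size 7: Kai→G, Quinn→I, Omar→E, Nico→B, Blake→D, Uma→F, Finn→C.
This saturates every guest, so 7 is the maximum.

7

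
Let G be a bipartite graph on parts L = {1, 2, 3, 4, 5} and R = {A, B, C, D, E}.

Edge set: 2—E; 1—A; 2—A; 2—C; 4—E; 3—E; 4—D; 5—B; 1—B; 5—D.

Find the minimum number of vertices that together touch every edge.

{1, 2, 3, 4, 5} is a vertex cover of size 5: every edge has an endpoint in this set.
No smaller cover exists because 1–A, 2–C, 3–E, 4–D, 5–B is a matching of size 5, and a cover must include an endpoint of each of these disjoint edges (König's theorem).

5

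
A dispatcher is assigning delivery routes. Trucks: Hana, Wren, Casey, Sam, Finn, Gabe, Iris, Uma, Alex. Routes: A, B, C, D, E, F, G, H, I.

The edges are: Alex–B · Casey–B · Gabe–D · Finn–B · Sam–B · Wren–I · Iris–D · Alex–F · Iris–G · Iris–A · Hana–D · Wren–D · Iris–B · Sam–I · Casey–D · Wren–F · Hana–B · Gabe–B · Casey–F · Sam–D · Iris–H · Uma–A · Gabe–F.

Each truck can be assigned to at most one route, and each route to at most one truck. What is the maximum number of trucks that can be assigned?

6

For example, pair Hana-D, Wren-I, Casey-F, Sam-B, Iris-G, Uma-A.
The set {Hana, Wren, Casey, Sam, Finn, Gabe, Alex} has only 4 neighbours ({B, D, F, I}), so by Hall's theorem at most 6 of the 9 trucks can be matched.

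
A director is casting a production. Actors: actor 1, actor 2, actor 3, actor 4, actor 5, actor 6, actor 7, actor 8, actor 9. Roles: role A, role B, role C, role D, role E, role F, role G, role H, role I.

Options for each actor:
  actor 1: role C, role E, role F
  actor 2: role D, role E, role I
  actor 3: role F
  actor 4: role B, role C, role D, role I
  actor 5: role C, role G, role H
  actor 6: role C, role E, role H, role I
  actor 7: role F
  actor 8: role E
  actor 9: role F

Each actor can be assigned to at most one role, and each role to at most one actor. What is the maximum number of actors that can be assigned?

7

For example, pair actor 1-role C, actor 2-role D, actor 3-role F, actor 4-role B, actor 5-role G, actor 6-role H, actor 8-role E.
The set {actor 3, actor 7, actor 9} has only 1 neighbour ({role F}), so by Hall's theorem at most 7 of the 9 actors can be matched.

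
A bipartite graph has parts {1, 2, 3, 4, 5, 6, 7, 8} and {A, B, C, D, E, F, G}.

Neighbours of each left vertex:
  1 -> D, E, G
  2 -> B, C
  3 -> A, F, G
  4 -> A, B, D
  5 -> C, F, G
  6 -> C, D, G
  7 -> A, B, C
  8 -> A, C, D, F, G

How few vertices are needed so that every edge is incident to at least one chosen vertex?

7

A maximum matching has 7 edges (e.g. 1–E, 2–C, 3–G, 4–A, 5–F, 6–D, 7–B).
By König's theorem the minimum vertex cover has the same size. One such cover is {1, A, B, C, D, F, G}.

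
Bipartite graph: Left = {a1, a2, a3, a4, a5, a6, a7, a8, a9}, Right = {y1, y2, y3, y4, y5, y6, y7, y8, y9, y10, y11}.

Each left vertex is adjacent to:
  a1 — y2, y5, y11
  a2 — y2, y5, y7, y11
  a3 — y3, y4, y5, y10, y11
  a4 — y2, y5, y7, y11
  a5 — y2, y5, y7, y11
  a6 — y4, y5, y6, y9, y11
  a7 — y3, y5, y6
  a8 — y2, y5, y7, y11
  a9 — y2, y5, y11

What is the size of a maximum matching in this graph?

7

For example, pair a1–y11, a2–y5, a3–y10, a4–y2, a5–y7, a6–y6, a7–y3.
The set {a1, a2, a4, a5, a8, a9} has only 4 neighbours ({y11, y2, y5, y7}), so by Hall's theorem at most 7 of the 9 left vertices can be matched.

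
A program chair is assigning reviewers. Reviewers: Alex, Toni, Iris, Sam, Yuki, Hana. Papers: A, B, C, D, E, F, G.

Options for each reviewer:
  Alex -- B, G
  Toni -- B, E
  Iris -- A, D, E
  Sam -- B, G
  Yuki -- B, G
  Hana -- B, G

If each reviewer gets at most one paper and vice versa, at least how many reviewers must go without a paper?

A valid assignment of size 4: Alex-G, Toni-E, Iris-D, Sam-B.
The set {Alex, Sam, Yuki, Hana} has only 2 neighbours ({B, G}), so by Hall's theorem at most 4 of the 6 reviewers can be matched.
That matches 4 of the 6, leaving 2 unmatched; no matching can do better.

2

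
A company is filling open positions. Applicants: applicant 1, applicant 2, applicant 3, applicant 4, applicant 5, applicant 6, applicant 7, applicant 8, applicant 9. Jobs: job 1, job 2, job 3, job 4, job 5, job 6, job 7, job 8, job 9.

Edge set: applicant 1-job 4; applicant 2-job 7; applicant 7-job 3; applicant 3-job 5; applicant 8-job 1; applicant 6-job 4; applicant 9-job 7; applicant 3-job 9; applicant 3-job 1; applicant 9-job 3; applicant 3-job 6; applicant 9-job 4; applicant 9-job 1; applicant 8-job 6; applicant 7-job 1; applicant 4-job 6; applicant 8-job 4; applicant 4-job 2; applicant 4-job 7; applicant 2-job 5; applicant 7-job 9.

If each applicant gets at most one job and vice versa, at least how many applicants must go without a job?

2

For example, pair applicant 1-job 4, applicant 2-job 5, applicant 3-job 1, applicant 4-job 2, applicant 7-job 9, applicant 8-job 6, applicant 9-job 3.
The set {applicant 1, applicant 5, applicant 6} has only 1 neighbour ({job 4}), so by Hall's theorem at most 7 of the 9 applicants can be matched.
That matches 7 of the 9, leaving 2 unmatched; no matching can do better.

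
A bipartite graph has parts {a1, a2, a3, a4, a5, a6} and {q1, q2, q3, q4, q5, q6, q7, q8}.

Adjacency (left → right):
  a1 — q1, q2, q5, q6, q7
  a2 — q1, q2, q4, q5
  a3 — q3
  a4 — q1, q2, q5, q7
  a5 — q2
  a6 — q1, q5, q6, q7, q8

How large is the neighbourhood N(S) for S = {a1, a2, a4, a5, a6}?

7

The union of neighbours of {a1, a2, a4, a5, a6} is {q1, q2, q4, q5, q6, q7, q8}, which has 7 elements.
Since |N(S)| = 7 ≥ |S| = 5, Hall's condition holds for this subset.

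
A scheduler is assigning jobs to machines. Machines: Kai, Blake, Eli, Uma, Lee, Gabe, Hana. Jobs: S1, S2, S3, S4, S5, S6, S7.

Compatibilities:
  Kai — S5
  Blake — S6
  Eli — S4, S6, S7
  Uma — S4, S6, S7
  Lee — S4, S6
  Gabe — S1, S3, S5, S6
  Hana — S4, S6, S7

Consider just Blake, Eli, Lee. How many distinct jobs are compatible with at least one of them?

3

The union of neighbours of {Blake, Eli, Lee} is {S4, S6, S7}, which has 3 elements.
Since |N(S)| = 3 ≥ |S| = 3, Hall's condition holds for this subset.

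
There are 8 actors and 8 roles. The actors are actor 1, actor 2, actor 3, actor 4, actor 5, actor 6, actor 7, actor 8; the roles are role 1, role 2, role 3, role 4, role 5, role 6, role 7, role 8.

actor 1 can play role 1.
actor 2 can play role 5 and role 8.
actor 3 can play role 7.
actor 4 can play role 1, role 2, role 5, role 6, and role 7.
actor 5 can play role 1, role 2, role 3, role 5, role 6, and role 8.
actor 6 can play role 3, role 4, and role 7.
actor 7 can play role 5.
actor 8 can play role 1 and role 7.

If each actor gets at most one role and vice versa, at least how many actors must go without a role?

One maximum matching: actor 1-role 1, actor 2-role 8, actor 3-role 7, actor 4-role 6, actor 5-role 3, actor 6-role 4, actor 7-role 5.
The set {actor 1, actor 3, actor 8} has only 2 neighbours ({role 1, role 7}), so by Hall's theorem at most 7 of the 8 actors can be matched.
That matches 7 of the 8, leaving 1 unmatched; no matching can do better.

1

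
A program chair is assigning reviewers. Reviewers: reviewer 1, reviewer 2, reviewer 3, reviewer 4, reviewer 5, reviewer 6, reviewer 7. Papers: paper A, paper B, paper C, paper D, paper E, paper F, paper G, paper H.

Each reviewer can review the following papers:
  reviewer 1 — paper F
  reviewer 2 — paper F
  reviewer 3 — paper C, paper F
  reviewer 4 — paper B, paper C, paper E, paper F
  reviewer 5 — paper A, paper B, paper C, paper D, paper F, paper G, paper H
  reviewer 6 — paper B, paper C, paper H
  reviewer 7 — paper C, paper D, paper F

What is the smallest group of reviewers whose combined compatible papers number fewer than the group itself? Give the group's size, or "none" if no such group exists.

Take S = {reviewer 1, reviewer 2}. Its neighbourhood is {paper F}, so |N(S)| = 1 < |S| = 2.
No single vertex violates Hall's condition since each has at least one neighbour, so 2 is the minimum.

2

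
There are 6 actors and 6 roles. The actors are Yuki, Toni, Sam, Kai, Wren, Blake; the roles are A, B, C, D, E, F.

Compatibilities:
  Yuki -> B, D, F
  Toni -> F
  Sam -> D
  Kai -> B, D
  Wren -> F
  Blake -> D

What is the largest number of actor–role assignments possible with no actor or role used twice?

For example, pair Yuki-B, Toni-F, Sam-D.
The set {Yuki, Toni, Sam, Kai, Wren, Blake} has only 3 neighbours ({B, D, F}), so by Hall's theorem at most 3 of the 6 actors can be matched.

3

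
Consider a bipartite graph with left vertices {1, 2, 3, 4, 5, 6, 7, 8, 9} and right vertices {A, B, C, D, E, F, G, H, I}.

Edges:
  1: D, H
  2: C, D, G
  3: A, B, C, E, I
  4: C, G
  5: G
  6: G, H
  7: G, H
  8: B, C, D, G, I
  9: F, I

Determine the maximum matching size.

7

One maximum matching: 1→H, 2→D, 3→A, 4→C, 5→G, 8→B, 9→F.
The set {1, 2, 4, 5, 6, 7} has only 4 neighbours ({C, D, G, H}), so by Hall's theorem at most 7 of the 9 left vertices can be matched.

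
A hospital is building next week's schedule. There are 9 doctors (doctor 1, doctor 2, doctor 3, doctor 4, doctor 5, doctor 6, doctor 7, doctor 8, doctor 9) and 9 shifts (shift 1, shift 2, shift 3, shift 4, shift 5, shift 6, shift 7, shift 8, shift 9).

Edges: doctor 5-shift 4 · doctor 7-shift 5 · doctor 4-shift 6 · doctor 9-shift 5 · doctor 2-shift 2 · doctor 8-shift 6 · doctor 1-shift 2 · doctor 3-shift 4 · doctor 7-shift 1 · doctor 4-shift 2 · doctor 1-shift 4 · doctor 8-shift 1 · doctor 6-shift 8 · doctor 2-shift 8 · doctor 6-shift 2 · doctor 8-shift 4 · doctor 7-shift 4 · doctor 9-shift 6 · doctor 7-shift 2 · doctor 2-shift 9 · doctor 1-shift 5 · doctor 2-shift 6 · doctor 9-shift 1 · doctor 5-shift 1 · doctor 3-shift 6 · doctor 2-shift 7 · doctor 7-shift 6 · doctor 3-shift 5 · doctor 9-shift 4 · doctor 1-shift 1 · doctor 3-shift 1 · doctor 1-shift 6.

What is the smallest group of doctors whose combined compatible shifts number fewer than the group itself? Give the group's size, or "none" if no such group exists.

Take S = {doctor 1, doctor 3, doctor 4, doctor 5, doctor 7, doctor 8}. Its neighbourhood is {shift 1, shift 2, shift 4, shift 5, shift 6}, so |N(S)| = 5 < |S| = 6.
Every subset of size less than 6 has at least as many neighbours as members, so 6 is the minimum.

6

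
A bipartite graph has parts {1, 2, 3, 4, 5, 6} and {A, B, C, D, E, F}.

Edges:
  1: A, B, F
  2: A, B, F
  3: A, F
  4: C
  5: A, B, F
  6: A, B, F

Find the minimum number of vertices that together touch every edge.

4

A maximum matching has 4 edges (e.g. 1–B, 2–A, 3–F, 4–C).
By König's theorem the minimum vertex cover has the same size. One such cover is {4, A, B, F}.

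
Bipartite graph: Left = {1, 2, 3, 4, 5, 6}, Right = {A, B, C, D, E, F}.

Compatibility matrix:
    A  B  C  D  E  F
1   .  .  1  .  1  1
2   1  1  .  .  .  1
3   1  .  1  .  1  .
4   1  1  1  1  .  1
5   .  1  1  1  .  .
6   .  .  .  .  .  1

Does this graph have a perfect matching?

A valid assignment of size 6: 1–E, 2–B, 3–A, 4–D, 5–C, 6–F.
All 6 left vertices are covered.

Yes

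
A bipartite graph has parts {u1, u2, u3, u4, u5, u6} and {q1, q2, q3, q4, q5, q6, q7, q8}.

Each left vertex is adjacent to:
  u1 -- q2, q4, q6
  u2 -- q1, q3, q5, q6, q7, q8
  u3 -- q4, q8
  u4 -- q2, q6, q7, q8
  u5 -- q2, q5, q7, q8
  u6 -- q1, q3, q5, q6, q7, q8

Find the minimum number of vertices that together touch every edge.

A maximum matching has 6 edges (e.g. u1–q2, u2–q1, u3–q4, u4–q8, u5–q7, u6–q6).
By König's theorem the minimum vertex cover has the same size. One such cover is {u1, u2, u3, u4, u5, u6}.

6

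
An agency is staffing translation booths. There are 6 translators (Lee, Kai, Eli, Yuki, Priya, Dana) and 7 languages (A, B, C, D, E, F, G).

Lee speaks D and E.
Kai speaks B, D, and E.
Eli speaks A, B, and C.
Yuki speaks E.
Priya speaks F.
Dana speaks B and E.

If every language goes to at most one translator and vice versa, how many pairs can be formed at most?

5

One maximum matching: Lee–D, Kai–B, Eli–C, Yuki–E, Priya–F.
The set {Lee, Kai, Yuki, Dana} has only 3 neighbours ({B, D, E}), so by Hall's theorem at most 5 of the 6 translators can be matched.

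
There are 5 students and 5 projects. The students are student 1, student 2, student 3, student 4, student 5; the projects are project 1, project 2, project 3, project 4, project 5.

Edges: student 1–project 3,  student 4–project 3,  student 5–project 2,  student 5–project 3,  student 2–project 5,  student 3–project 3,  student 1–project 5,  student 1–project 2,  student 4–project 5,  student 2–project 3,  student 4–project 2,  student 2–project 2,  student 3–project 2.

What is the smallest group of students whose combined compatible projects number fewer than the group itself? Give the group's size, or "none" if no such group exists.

4

Take S = {student 1, student 2, student 3, student 4}. Its neighbourhood is {project 2, project 3, project 5}, so |N(S)| = 3 < |S| = 4.
Every subset of size less than 4 has at least as many neighbours as members, so 4 is the minimum.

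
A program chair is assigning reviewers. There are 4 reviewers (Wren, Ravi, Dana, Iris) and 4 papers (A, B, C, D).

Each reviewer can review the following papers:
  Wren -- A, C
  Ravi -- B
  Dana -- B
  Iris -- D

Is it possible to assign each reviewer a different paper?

No

The set {Ravi, Dana} has only 1 neighbour ({B}), so by Hall's theorem at most 3 of the 4 reviewers can be matched.
Hence no matching covers every reviewer.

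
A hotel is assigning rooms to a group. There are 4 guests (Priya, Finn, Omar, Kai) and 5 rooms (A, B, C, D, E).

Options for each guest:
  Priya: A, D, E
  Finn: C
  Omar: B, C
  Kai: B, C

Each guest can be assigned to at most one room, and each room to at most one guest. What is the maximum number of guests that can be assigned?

3

A valid assignment of size 3: Priya–E, Finn–C, Omar–B.
The set {Finn, Omar, Kai} has only 2 neighbours ({B, C}), so by Hall's theorem at most 3 of the 4 guests can be matched.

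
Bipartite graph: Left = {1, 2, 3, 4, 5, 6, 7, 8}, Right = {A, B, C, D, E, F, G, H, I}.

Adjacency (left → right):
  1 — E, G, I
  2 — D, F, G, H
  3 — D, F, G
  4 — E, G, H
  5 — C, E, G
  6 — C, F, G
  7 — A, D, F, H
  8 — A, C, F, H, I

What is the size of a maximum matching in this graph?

8

A valid assignment of size 8: 1-I, 2-H, 3-D, 4-G, 5-E, 6-C, 7-F, 8-A.
This saturates every left vertex, so 8 is the maximum.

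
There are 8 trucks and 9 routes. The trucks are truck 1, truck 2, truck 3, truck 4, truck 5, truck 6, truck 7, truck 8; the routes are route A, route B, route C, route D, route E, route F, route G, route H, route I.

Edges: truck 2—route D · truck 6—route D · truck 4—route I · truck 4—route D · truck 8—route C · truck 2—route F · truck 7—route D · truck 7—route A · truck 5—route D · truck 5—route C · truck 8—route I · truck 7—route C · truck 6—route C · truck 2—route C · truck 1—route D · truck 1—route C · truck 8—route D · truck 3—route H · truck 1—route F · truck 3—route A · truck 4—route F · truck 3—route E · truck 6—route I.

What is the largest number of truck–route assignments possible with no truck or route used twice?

For example, pair truck 1–route F, truck 2–route C, truck 3–route E, truck 4–route I, truck 5–route D, truck 7–route A.
The set {truck 1, truck 2, truck 4, truck 5, truck 6, truck 8} has only 4 neighbours ({route C, route D, route F, route I}), so by Hall's theorem at most 6 of the 8 trucks can be matched.

6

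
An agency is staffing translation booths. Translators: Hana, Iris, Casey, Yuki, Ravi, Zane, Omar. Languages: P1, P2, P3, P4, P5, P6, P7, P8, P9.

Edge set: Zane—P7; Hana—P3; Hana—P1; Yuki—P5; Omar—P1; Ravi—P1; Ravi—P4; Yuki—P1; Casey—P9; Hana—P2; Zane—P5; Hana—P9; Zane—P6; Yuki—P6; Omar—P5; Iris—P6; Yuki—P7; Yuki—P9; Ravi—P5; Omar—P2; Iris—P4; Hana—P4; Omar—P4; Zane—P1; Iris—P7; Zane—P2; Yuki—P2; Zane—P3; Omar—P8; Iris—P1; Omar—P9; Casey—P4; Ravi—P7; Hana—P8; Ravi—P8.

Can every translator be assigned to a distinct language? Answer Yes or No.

Yes

For example, pair Hana–P2, Iris–P6, Casey–P9, Yuki–P7, Ravi–P8, Zane–P3, Omar–P1.
All 7 translators are covered.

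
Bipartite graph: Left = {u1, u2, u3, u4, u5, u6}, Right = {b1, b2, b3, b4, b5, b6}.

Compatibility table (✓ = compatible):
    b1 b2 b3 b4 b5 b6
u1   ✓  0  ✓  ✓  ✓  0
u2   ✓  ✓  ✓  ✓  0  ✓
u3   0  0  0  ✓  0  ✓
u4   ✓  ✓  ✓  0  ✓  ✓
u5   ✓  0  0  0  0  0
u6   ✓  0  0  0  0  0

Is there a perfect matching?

No

The set {u5, u6} has only 1 neighbour ({b1}), so by Hall's theorem at most 5 of the 6 left vertices can be matched.
Hence no matching covers every left vertex.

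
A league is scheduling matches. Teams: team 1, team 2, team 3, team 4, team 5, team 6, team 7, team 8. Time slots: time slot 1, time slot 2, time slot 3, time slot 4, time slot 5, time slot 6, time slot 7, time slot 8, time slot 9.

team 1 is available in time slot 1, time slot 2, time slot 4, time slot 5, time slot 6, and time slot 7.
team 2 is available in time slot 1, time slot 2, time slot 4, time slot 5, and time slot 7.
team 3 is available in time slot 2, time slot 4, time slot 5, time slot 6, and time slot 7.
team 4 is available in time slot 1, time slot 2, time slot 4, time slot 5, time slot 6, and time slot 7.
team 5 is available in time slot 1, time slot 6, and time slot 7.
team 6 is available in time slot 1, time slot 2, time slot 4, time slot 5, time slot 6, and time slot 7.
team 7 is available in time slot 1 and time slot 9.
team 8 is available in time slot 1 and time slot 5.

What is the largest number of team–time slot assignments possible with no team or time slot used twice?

One maximum matching: team 1-time slot 2, team 2-time slot 1, team 3-time slot 7, team 4-time slot 4, team 5-time slot 6, team 6-time slot 5, team 7-time slot 9.
The set {team 1, team 2, team 3, team 4, team 5, team 6, team 8} has only 6 neighbours ({time slot 1, time slot 2, time slot 4, time slot 5, time slot 6, time slot 7}), so by Hall's theorem at most 7 of the 8 teams can be matched.

7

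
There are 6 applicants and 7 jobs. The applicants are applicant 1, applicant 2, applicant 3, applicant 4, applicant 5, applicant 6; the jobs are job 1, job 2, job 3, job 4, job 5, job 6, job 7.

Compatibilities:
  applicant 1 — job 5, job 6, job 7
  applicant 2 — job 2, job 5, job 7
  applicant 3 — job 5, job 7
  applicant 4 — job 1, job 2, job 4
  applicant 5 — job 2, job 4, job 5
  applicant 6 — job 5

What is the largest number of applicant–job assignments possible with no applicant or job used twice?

6

For example, pair applicant 1-job 6, applicant 2-job 2, applicant 3-job 7, applicant 4-job 1, applicant 5-job 4, applicant 6-job 5.
This saturates every applicant, so 6 is the maximum.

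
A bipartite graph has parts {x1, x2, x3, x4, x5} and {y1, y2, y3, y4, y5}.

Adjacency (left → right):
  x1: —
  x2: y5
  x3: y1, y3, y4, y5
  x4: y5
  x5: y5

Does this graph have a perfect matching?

No

The set {x1, x2, x4, x5} has only 1 neighbour ({y5}), so by Hall's theorem at most 2 of the 5 left vertices can be matched.
Hence no matching covers every left vertex.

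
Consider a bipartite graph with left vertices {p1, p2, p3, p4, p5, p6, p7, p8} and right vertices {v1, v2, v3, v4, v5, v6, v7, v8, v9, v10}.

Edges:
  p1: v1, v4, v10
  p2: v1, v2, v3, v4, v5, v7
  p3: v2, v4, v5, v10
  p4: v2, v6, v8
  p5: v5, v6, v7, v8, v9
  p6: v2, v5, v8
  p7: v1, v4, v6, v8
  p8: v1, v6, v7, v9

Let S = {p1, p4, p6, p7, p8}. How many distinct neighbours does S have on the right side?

The union of neighbours of {p1, p4, p6, p7, p8} is {v1, v2, v4, v5, v6, v7, v8, v9, v10}, which has 9 elements.
Since |N(S)| = 9 ≥ |S| = 5, Hall's condition holds for this subset.

9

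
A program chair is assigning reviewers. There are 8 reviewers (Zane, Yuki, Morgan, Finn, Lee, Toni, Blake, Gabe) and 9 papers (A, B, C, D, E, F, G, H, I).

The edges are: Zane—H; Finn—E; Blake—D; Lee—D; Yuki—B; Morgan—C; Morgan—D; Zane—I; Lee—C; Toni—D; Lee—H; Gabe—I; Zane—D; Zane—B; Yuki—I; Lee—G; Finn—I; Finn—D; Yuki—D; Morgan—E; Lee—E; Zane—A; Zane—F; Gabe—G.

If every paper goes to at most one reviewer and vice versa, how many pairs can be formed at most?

For example, pair Zane–A, Yuki–B, Morgan–C, Finn–I, Lee–E, Toni–D, Gabe–G.
The set {Toni, Blake} has only 1 neighbour ({D}), so by Hall's theorem at most 7 of the 8 reviewers can be matched.

7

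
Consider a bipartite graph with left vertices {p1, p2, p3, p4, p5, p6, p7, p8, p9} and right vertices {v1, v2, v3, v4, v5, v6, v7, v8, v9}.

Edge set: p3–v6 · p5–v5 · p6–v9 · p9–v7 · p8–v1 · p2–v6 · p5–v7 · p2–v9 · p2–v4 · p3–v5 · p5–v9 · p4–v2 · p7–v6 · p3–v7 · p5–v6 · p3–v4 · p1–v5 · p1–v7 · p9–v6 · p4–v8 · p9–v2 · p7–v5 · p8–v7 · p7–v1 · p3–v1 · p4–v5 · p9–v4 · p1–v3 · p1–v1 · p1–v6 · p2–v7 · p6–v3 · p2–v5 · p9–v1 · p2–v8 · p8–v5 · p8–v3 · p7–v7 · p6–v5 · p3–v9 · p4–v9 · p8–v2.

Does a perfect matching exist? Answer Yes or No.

One maximum matching: p1–v6, p2–v4, p3–v1, p4–v8, p5–v9, p6–v5, p7–v7, p8–v3, p9–v2.
All 9 left vertices are covered.

Yes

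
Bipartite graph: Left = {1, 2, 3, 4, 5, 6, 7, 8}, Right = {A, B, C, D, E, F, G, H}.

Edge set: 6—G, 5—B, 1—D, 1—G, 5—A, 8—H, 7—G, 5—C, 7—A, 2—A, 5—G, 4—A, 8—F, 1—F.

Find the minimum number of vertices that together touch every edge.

The 5 edges 1–D, 2–A, 5–B, 6–G, 8–F form a matching, so any vertex cover needs at least 5 vertices (one per matched edge).
Conversely {1, 5, 8, A, G} meets every edge and has exactly 5 vertices, so 5 is optimal.

5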